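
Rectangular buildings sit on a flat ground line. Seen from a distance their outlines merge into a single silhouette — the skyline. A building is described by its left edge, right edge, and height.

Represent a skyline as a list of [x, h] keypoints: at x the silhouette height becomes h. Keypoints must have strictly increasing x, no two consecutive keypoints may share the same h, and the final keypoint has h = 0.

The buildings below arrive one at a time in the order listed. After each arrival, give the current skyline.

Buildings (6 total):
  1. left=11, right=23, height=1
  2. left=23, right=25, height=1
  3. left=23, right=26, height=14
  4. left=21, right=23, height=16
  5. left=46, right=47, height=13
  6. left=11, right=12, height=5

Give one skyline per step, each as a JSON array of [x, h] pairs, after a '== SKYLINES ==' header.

== SKYLINES ==
[[11,1],[23,0]]
[[11,1],[25,0]]
[[11,1],[23,14],[26,0]]
[[11,1],[21,16],[23,14],[26,0]]
[[11,1],[21,16],[23,14],[26,0],[46,13],[47,0]]
[[11,5],[12,1],[21,16],[23,14],[26,0],[46,13],[47,0]]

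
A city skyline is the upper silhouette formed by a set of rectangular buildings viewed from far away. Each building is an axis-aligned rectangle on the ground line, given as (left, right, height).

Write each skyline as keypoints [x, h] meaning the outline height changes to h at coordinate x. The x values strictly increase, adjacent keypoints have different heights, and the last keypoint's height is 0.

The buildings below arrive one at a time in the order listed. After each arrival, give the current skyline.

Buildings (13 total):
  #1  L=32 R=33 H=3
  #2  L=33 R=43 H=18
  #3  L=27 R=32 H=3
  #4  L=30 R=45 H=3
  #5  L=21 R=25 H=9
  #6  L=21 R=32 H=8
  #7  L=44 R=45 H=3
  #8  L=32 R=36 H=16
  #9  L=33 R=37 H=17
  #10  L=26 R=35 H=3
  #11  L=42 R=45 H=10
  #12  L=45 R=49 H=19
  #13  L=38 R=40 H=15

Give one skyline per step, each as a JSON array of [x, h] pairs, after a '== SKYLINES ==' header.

== SKYLINES ==
[[32,3],[33,0]]
[[32,3],[33,18],[43,0]]
[[27,3],[33,18],[43,0]]
[[27,3],[33,18],[43,3],[45,0]]
[[21,9],[25,0],[27,3],[33,18],[43,3],[45,0]]
[[21,9],[25,8],[32,3],[33,18],[43,3],[45,0]]
[[21,9],[25,8],[32,3],[33,18],[43,3],[45,0]]
[[21,9],[25,8],[32,16],[33,18],[43,3],[45,0]]
[[21,9],[25,8],[32,16],[33,18],[43,3],[45,0]]
[[21,9],[25,8],[32,16],[33,18],[43,3],[45,0]]
[[21,9],[25,8],[32,16],[33,18],[43,10],[45,0]]
[[21,9],[25,8],[32,16],[33,18],[43,10],[45,19],[49,0]]
[[21,9],[25,8],[32,16],[33,18],[43,10],[45,19],[49,0]]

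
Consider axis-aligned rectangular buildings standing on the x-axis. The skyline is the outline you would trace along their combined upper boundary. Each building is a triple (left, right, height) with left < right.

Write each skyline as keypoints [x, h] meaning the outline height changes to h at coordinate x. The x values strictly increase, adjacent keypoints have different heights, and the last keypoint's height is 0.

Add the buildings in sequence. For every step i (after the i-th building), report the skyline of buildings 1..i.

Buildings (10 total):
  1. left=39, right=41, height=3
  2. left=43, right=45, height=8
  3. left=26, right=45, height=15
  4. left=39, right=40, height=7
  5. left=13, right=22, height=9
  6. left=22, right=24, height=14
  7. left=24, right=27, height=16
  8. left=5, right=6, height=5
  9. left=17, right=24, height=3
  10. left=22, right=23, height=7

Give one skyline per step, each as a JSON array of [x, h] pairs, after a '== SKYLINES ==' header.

== SKYLINES ==
[[39,3],[41,0]]
[[39,3],[41,0],[43,8],[45,0]]
[[26,15],[45,0]]
[[26,15],[45,0]]
[[13,9],[22,0],[26,15],[45,0]]
[[13,9],[22,14],[24,0],[26,15],[45,0]]
[[13,9],[22,14],[24,16],[27,15],[45,0]]
[[5,5],[6,0],[13,9],[22,14],[24,16],[27,15],[45,0]]
[[5,5],[6,0],[13,9],[22,14],[24,16],[27,15],[45,0]]
[[5,5],[6,0],[13,9],[22,14],[24,16],[27,15],[45,0]]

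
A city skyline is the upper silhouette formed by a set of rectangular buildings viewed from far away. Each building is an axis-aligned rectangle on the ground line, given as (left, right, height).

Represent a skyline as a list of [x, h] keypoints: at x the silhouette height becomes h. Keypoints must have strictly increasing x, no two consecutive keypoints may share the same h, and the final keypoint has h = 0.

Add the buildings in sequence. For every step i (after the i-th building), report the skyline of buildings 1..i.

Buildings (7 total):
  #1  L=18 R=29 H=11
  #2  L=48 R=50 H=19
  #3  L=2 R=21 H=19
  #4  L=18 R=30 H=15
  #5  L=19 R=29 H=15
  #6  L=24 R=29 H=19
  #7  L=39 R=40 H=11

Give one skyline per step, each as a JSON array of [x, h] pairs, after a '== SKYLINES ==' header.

== SKYLINES ==
[[18,11],[29,0]]
[[18,11],[29,0],[48,19],[50,0]]
[[2,19],[21,11],[29,0],[48,19],[50,0]]
[[2,19],[21,15],[30,0],[48,19],[50,0]]
[[2,19],[21,15],[30,0],[48,19],[50,0]]
[[2,19],[21,15],[24,19],[29,15],[30,0],[48,19],[50,0]]
[[2,19],[21,15],[24,19],[29,15],[30,0],[39,11],[40,0],[48,19],[50,0]]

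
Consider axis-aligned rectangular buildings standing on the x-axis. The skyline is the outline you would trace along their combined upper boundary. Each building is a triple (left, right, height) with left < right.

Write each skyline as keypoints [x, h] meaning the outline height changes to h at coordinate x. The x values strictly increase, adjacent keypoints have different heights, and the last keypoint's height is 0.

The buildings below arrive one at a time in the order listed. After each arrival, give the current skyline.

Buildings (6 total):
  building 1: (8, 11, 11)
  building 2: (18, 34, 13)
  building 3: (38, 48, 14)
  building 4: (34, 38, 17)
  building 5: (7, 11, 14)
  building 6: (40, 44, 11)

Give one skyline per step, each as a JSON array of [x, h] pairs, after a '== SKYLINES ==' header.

== SKYLINES ==
[[8,11],[11,0]]
[[8,11],[11,0],[18,13],[34,0]]
[[8,11],[11,0],[18,13],[34,0],[38,14],[48,0]]
[[8,11],[11,0],[18,13],[34,17],[38,14],[48,0]]
[[7,14],[11,0],[18,13],[34,17],[38,14],[48,0]]
[[7,14],[11,0],[18,13],[34,17],[38,14],[48,0]]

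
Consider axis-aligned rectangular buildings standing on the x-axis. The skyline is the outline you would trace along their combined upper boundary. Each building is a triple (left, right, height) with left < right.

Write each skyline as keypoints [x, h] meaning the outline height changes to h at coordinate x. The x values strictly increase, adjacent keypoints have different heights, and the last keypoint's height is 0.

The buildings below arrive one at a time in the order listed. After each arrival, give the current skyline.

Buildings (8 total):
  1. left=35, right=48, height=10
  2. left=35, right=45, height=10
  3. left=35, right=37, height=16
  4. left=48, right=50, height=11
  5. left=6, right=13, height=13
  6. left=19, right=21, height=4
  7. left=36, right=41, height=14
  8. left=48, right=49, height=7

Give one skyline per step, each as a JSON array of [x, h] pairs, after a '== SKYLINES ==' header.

== SKYLINES ==
[[35,10],[48,0]]
[[35,10],[48,0]]
[[35,16],[37,10],[48,0]]
[[35,16],[37,10],[48,11],[50,0]]
[[6,13],[13,0],[35,16],[37,10],[48,11],[50,0]]
[[6,13],[13,0],[19,4],[21,0],[35,16],[37,10],[48,11],[50,0]]
[[6,13],[13,0],[19,4],[21,0],[35,16],[37,14],[41,10],[48,11],[50,0]]
[[6,13],[13,0],[19,4],[21,0],[35,16],[37,14],[41,10],[48,11],[50,0]]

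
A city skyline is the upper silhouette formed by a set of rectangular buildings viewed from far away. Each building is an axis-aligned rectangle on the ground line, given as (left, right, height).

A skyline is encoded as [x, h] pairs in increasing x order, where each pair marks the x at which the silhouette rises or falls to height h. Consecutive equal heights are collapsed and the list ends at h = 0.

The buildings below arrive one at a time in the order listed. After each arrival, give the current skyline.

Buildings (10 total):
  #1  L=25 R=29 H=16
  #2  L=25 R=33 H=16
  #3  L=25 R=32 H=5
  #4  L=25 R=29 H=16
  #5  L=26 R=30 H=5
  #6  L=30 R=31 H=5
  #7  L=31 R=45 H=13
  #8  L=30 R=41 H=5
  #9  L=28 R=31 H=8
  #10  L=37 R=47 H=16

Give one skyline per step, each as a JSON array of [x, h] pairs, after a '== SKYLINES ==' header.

== SKYLINES ==
[[25,16],[29,0]]
[[25,16],[33,0]]
[[25,16],[33,0]]
[[25,16],[33,0]]
[[25,16],[33,0]]
[[25,16],[33,0]]
[[25,16],[33,13],[45,0]]
[[25,16],[33,13],[45,0]]
[[25,16],[33,13],[45,0]]
[[25,16],[33,13],[37,16],[47,0]]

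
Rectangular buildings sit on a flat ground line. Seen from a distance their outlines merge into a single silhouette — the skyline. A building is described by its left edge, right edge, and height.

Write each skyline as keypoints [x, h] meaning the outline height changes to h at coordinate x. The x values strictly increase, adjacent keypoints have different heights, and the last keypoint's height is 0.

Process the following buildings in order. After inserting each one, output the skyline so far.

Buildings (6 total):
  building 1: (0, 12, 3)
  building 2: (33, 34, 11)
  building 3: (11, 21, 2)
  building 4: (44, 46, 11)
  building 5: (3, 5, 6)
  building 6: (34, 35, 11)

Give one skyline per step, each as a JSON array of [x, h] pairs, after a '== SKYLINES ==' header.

== SKYLINES ==
[[0,3],[12,0]]
[[0,3],[12,0],[33,11],[34,0]]
[[0,3],[12,2],[21,0],[33,11],[34,0]]
[[0,3],[12,2],[21,0],[33,11],[34,0],[44,11],[46,0]]
[[0,3],[3,6],[5,3],[12,2],[21,0],[33,11],[34,0],[44,11],[46,0]]
[[0,3],[3,6],[5,3],[12,2],[21,0],[33,11],[35,0],[44,11],[46,0]]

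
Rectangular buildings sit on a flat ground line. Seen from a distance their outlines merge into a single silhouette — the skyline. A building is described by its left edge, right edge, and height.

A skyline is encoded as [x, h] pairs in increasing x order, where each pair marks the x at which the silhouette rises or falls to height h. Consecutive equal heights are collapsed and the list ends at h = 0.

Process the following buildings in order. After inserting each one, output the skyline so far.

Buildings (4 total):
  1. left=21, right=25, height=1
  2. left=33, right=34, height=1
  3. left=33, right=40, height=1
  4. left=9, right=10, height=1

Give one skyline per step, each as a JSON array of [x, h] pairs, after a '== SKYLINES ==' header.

== SKYLINES ==
[[21,1],[25,0]]
[[21,1],[25,0],[33,1],[34,0]]
[[21,1],[25,0],[33,1],[40,0]]
[[9,1],[10,0],[21,1],[25,0],[33,1],[40,0]]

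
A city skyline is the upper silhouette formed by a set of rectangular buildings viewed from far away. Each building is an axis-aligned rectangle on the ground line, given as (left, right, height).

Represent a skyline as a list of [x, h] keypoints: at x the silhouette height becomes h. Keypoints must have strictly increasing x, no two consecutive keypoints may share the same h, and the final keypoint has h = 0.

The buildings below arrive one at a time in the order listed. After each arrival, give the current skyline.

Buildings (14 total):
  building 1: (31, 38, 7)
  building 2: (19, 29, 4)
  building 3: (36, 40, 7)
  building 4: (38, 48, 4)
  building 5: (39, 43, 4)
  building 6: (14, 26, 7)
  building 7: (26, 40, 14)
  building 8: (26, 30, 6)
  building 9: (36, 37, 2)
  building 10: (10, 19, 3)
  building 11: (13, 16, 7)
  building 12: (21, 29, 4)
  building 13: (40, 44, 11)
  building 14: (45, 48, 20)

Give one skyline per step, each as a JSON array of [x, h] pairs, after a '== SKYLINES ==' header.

== SKYLINES ==
[[31,7],[38,0]]
[[19,4],[29,0],[31,7],[38,0]]
[[19,4],[29,0],[31,7],[40,0]]
[[19,4],[29,0],[31,7],[40,4],[48,0]]
[[19,4],[29,0],[31,7],[40,4],[48,0]]
[[14,7],[26,4],[29,0],[31,7],[40,4],[48,0]]
[[14,7],[26,14],[40,4],[48,0]]
[[14,7],[26,14],[40,4],[48,0]]
[[14,7],[26,14],[40,4],[48,0]]
[[10,3],[14,7],[26,14],[40,4],[48,0]]
[[10,3],[13,7],[26,14],[40,4],[48,0]]
[[10,3],[13,7],[26,14],[40,4],[48,0]]
[[10,3],[13,7],[26,14],[40,11],[44,4],[48,0]]
[[10,3],[13,7],[26,14],[40,11],[44,4],[45,20],[48,0]]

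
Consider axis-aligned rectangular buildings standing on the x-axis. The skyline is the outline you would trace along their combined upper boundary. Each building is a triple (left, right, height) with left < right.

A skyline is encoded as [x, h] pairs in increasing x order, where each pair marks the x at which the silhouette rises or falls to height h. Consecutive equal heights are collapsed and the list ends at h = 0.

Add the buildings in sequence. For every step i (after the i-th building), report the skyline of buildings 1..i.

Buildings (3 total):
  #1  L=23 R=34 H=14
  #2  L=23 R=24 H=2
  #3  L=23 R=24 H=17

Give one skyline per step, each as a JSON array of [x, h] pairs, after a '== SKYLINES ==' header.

== SKYLINES ==
[[23,14],[34,0]]
[[23,14],[34,0]]
[[23,17],[24,14],[34,0]]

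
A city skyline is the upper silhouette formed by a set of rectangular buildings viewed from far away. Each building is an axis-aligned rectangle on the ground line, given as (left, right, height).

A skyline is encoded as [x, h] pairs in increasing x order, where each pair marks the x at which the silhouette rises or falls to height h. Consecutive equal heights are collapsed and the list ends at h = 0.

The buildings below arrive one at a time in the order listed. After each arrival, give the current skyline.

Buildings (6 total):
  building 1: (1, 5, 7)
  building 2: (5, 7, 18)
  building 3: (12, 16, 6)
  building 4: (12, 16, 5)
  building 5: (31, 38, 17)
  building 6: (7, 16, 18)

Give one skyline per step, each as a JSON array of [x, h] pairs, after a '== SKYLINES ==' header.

== SKYLINES ==
[[1,7],[5,0]]
[[1,7],[5,18],[7,0]]
[[1,7],[5,18],[7,0],[12,6],[16,0]]
[[1,7],[5,18],[7,0],[12,6],[16,0]]
[[1,7],[5,18],[7,0],[12,6],[16,0],[31,17],[38,0]]
[[1,7],[5,18],[16,0],[31,17],[38,0]]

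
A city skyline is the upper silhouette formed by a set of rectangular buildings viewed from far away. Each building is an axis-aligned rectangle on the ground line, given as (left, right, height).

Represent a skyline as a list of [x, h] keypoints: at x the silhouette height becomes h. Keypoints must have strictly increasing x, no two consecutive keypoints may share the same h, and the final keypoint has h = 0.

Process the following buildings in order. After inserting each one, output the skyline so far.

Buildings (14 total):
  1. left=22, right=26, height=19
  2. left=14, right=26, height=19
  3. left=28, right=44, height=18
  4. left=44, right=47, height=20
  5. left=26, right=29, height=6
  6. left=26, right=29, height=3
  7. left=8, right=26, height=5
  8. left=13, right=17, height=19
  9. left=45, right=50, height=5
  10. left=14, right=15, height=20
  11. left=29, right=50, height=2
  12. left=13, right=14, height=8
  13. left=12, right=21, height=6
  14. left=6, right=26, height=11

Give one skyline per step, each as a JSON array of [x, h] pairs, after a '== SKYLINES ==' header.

== SKYLINES ==
[[22,19],[26,0]]
[[14,19],[26,0]]
[[14,19],[26,0],[28,18],[44,0]]
[[14,19],[26,0],[28,18],[44,20],[47,0]]
[[14,19],[26,6],[28,18],[44,20],[47,0]]
[[14,19],[26,6],[28,18],[44,20],[47,0]]
[[8,5],[14,19],[26,6],[28,18],[44,20],[47,0]]
[[8,5],[13,19],[26,6],[28,18],[44,20],[47,0]]
[[8,5],[13,19],[26,6],[28,18],[44,20],[47,5],[50,0]]
[[8,5],[13,19],[14,20],[15,19],[26,6],[28,18],[44,20],[47,5],[50,0]]
[[8,5],[13,19],[14,20],[15,19],[26,6],[28,18],[44,20],[47,5],[50,0]]
[[8,5],[13,19],[14,20],[15,19],[26,6],[28,18],[44,20],[47,5],[50,0]]
[[8,5],[12,6],[13,19],[14,20],[15,19],[26,6],[28,18],[44,20],[47,5],[50,0]]
[[6,11],[13,19],[14,20],[15,19],[26,6],[28,18],[44,20],[47,5],[50,0]]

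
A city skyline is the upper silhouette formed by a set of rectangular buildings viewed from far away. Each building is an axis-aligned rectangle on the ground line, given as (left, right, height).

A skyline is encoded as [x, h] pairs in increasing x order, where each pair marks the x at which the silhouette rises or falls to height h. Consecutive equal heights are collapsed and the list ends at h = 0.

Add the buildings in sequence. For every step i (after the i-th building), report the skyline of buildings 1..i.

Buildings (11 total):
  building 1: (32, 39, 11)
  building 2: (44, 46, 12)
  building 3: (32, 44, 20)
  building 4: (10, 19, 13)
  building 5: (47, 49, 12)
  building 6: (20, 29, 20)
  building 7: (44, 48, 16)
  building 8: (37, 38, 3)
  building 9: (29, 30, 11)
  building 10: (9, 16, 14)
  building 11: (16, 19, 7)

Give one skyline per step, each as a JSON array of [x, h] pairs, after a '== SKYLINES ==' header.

== SKYLINES ==
[[32,11],[39,0]]
[[32,11],[39,0],[44,12],[46,0]]
[[32,20],[44,12],[46,0]]
[[10,13],[19,0],[32,20],[44,12],[46,0]]
[[10,13],[19,0],[32,20],[44,12],[46,0],[47,12],[49,0]]
[[10,13],[19,0],[20,20],[29,0],[32,20],[44,12],[46,0],[47,12],[49,0]]
[[10,13],[19,0],[20,20],[29,0],[32,20],[44,16],[48,12],[49,0]]
[[10,13],[19,0],[20,20],[29,0],[32,20],[44,16],[48,12],[49,0]]
[[10,13],[19,0],[20,20],[29,11],[30,0],[32,20],[44,16],[48,12],[49,0]]
[[9,14],[16,13],[19,0],[20,20],[29,11],[30,0],[32,20],[44,16],[48,12],[49,0]]
[[9,14],[16,13],[19,0],[20,20],[29,11],[30,0],[32,20],[44,16],[48,12],[49,0]]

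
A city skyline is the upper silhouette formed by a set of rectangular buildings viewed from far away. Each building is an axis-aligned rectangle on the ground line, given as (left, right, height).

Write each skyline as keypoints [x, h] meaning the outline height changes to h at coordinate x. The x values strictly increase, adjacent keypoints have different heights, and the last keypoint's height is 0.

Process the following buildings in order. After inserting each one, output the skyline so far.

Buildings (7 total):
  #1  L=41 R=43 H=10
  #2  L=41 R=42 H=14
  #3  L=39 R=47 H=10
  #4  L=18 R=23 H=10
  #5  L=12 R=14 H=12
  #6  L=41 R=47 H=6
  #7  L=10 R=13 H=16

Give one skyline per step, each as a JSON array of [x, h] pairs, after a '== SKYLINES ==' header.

== SKYLINES ==
[[41,10],[43,0]]
[[41,14],[42,10],[43,0]]
[[39,10],[41,14],[42,10],[47,0]]
[[18,10],[23,0],[39,10],[41,14],[42,10],[47,0]]
[[12,12],[14,0],[18,10],[23,0],[39,10],[41,14],[42,10],[47,0]]
[[12,12],[14,0],[18,10],[23,0],[39,10],[41,14],[42,10],[47,0]]
[[10,16],[13,12],[14,0],[18,10],[23,0],[39,10],[41,14],[42,10],[47,0]]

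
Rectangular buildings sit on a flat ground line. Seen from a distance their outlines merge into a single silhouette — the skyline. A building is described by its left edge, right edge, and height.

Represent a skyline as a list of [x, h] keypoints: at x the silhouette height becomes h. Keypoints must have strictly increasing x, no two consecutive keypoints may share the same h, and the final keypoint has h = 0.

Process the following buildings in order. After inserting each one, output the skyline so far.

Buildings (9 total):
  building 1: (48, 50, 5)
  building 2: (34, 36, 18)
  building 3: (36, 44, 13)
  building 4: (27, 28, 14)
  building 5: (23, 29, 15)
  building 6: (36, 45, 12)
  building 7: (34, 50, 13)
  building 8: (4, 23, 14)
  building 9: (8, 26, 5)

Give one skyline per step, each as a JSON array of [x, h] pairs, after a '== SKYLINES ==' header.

== SKYLINES ==
[[48,5],[50,0]]
[[34,18],[36,0],[48,5],[50,0]]
[[34,18],[36,13],[44,0],[48,5],[50,0]]
[[27,14],[28,0],[34,18],[36,13],[44,0],[48,5],[50,0]]
[[23,15],[29,0],[34,18],[36,13],[44,0],[48,5],[50,0]]
[[23,15],[29,0],[34,18],[36,13],[44,12],[45,0],[48,5],[50,0]]
[[23,15],[29,0],[34,18],[36,13],[50,0]]
[[4,14],[23,15],[29,0],[34,18],[36,13],[50,0]]
[[4,14],[23,15],[29,0],[34,18],[36,13],[50,0]]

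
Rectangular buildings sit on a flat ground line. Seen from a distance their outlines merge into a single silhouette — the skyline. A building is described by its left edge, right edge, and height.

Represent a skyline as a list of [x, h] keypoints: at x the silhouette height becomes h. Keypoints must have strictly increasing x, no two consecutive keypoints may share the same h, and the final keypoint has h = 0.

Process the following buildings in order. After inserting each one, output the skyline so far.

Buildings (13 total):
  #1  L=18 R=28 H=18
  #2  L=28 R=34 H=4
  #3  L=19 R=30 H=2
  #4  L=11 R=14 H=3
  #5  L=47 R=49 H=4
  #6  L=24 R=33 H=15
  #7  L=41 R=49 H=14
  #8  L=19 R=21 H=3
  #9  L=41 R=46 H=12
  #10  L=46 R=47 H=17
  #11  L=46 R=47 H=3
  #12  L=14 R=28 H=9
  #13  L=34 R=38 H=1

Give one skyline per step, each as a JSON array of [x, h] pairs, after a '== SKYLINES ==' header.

== SKYLINES ==
[[18,18],[28,0]]
[[18,18],[28,4],[34,0]]
[[18,18],[28,4],[34,0]]
[[11,3],[14,0],[18,18],[28,4],[34,0]]
[[11,3],[14,0],[18,18],[28,4],[34,0],[47,4],[49,0]]
[[11,3],[14,0],[18,18],[28,15],[33,4],[34,0],[47,4],[49,0]]
[[11,3],[14,0],[18,18],[28,15],[33,4],[34,0],[41,14],[49,0]]
[[11,3],[14,0],[18,18],[28,15],[33,4],[34,0],[41,14],[49,0]]
[[11,3],[14,0],[18,18],[28,15],[33,4],[34,0],[41,14],[49,0]]
[[11,3],[14,0],[18,18],[28,15],[33,4],[34,0],[41,14],[46,17],[47,14],[49,0]]
[[11,3],[14,0],[18,18],[28,15],[33,4],[34,0],[41,14],[46,17],[47,14],[49,0]]
[[11,3],[14,9],[18,18],[28,15],[33,4],[34,0],[41,14],[46,17],[47,14],[49,0]]
[[11,3],[14,9],[18,18],[28,15],[33,4],[34,1],[38,0],[41,14],[46,17],[47,14],[49,0]]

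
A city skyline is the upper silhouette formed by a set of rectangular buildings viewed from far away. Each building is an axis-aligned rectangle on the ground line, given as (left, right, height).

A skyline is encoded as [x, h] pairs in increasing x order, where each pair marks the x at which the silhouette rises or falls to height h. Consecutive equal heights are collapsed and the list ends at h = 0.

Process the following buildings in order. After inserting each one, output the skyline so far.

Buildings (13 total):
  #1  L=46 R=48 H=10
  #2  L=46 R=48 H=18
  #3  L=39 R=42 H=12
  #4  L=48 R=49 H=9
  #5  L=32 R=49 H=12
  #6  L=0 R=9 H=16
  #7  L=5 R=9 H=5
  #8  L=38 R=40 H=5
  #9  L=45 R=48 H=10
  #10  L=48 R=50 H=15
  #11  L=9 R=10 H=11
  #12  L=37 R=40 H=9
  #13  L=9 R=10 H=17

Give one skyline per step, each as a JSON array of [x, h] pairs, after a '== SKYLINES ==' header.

== SKYLINES ==
[[46,10],[48,0]]
[[46,18],[48,0]]
[[39,12],[42,0],[46,18],[48,0]]
[[39,12],[42,0],[46,18],[48,9],[49,0]]
[[32,12],[46,18],[48,12],[49,0]]
[[0,16],[9,0],[32,12],[46,18],[48,12],[49,0]]
[[0,16],[9,0],[32,12],[46,18],[48,12],[49,0]]
[[0,16],[9,0],[32,12],[46,18],[48,12],[49,0]]
[[0,16],[9,0],[32,12],[46,18],[48,12],[49,0]]
[[0,16],[9,0],[32,12],[46,18],[48,15],[50,0]]
[[0,16],[9,11],[10,0],[32,12],[46,18],[48,15],[50,0]]
[[0,16],[9,11],[10,0],[32,12],[46,18],[48,15],[50,0]]
[[0,16],[9,17],[10,0],[32,12],[46,18],[48,15],[50,0]]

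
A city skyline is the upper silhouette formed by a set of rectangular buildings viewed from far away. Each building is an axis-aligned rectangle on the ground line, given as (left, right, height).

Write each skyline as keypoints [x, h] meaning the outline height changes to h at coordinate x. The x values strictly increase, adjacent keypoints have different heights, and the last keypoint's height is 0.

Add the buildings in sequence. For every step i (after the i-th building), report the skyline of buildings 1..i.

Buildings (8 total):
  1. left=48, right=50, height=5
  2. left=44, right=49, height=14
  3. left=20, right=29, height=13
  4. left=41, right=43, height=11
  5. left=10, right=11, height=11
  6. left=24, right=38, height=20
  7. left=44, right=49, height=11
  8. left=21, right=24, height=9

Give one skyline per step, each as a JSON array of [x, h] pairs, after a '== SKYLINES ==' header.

== SKYLINES ==
[[48,5],[50,0]]
[[44,14],[49,5],[50,0]]
[[20,13],[29,0],[44,14],[49,5],[50,0]]
[[20,13],[29,0],[41,11],[43,0],[44,14],[49,5],[50,0]]
[[10,11],[11,0],[20,13],[29,0],[41,11],[43,0],[44,14],[49,5],[50,0]]
[[10,11],[11,0],[20,13],[24,20],[38,0],[41,11],[43,0],[44,14],[49,5],[50,0]]
[[10,11],[11,0],[20,13],[24,20],[38,0],[41,11],[43,0],[44,14],[49,5],[50,0]]
[[10,11],[11,0],[20,13],[24,20],[38,0],[41,11],[43,0],[44,14],[49,5],[50,0]]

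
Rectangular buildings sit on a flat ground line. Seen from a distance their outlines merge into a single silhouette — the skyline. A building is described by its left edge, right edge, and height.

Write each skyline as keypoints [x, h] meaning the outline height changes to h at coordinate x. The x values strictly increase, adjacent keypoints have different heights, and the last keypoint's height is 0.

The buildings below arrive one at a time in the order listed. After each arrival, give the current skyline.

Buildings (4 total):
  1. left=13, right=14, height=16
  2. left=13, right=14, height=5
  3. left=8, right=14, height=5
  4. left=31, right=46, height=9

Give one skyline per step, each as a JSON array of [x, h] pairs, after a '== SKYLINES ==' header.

== SKYLINES ==
[[13,16],[14,0]]
[[13,16],[14,0]]
[[8,5],[13,16],[14,0]]
[[8,5],[13,16],[14,0],[31,9],[46,0]]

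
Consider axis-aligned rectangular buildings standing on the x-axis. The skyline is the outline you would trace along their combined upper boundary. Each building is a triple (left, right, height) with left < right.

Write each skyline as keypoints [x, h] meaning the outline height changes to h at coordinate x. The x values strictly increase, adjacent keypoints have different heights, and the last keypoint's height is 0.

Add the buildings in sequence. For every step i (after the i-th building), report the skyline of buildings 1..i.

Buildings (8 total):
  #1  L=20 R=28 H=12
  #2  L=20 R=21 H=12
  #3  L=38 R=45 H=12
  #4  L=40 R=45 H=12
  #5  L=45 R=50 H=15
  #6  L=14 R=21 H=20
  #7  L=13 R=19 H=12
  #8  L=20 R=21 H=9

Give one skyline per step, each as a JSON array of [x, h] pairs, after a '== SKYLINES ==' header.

== SKYLINES ==
[[20,12],[28,0]]
[[20,12],[28,0]]
[[20,12],[28,0],[38,12],[45,0]]
[[20,12],[28,0],[38,12],[45,0]]
[[20,12],[28,0],[38,12],[45,15],[50,0]]
[[14,20],[21,12],[28,0],[38,12],[45,15],[50,0]]
[[13,12],[14,20],[21,12],[28,0],[38,12],[45,15],[50,0]]
[[13,12],[14,20],[21,12],[28,0],[38,12],[45,15],[50,0]]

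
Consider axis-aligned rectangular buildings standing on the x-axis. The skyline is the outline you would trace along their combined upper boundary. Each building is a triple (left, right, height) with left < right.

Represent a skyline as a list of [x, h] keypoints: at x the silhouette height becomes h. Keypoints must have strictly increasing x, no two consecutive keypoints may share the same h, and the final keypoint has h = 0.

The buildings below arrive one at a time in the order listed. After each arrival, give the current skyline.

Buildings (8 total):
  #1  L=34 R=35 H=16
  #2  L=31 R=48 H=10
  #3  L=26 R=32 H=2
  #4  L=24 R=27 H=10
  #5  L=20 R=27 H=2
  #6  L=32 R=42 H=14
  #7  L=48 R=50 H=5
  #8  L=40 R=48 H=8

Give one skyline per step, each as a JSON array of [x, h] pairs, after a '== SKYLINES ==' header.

== SKYLINES ==
[[34,16],[35,0]]
[[31,10],[34,16],[35,10],[48,0]]
[[26,2],[31,10],[34,16],[35,10],[48,0]]
[[24,10],[27,2],[31,10],[34,16],[35,10],[48,0]]
[[20,2],[24,10],[27,2],[31,10],[34,16],[35,10],[48,0]]
[[20,2],[24,10],[27,2],[31,10],[32,14],[34,16],[35,14],[42,10],[48,0]]
[[20,2],[24,10],[27,2],[31,10],[32,14],[34,16],[35,14],[42,10],[48,5],[50,0]]
[[20,2],[24,10],[27,2],[31,10],[32,14],[34,16],[35,14],[42,10],[48,5],[50,0]]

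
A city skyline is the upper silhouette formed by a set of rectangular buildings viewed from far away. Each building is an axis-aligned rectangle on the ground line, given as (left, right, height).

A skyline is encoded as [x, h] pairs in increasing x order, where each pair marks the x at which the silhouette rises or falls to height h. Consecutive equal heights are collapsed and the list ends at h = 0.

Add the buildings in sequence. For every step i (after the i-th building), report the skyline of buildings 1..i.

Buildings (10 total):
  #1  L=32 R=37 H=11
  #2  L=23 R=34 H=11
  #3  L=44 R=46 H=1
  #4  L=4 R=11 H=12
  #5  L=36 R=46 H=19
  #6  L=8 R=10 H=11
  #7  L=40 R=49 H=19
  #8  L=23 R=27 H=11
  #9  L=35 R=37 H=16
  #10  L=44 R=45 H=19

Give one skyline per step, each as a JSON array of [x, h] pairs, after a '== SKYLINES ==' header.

== SKYLINES ==
[[32,11],[37,0]]
[[23,11],[37,0]]
[[23,11],[37,0],[44,1],[46,0]]
[[4,12],[11,0],[23,11],[37,0],[44,1],[46,0]]
[[4,12],[11,0],[23,11],[36,19],[46,0]]
[[4,12],[11,0],[23,11],[36,19],[46,0]]
[[4,12],[11,0],[23,11],[36,19],[49,0]]
[[4,12],[11,0],[23,11],[36,19],[49,0]]
[[4,12],[11,0],[23,11],[35,16],[36,19],[49,0]]
[[4,12],[11,0],[23,11],[35,16],[36,19],[49,0]]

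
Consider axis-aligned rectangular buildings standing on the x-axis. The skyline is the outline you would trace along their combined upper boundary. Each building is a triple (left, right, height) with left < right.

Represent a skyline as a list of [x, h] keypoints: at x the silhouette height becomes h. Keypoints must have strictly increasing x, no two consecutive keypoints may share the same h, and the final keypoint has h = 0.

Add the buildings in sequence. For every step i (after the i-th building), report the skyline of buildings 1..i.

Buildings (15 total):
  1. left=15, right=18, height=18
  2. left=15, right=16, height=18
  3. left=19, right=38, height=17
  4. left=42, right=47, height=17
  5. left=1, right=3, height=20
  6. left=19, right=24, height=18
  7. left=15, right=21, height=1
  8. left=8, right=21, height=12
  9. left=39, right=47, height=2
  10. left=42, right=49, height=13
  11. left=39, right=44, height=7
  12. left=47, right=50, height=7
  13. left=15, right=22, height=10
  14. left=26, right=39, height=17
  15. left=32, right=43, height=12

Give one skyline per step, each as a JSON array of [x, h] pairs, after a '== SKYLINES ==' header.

== SKYLINES ==
[[15,18],[18,0]]
[[15,18],[18,0]]
[[15,18],[18,0],[19,17],[38,0]]
[[15,18],[18,0],[19,17],[38,0],[42,17],[47,0]]
[[1,20],[3,0],[15,18],[18,0],[19,17],[38,0],[42,17],[47,0]]
[[1,20],[3,0],[15,18],[18,0],[19,18],[24,17],[38,0],[42,17],[47,0]]
[[1,20],[3,0],[15,18],[18,1],[19,18],[24,17],[38,0],[42,17],[47,0]]
[[1,20],[3,0],[8,12],[15,18],[18,12],[19,18],[24,17],[38,0],[42,17],[47,0]]
[[1,20],[3,0],[8,12],[15,18],[18,12],[19,18],[24,17],[38,0],[39,2],[42,17],[47,0]]
[[1,20],[3,0],[8,12],[15,18],[18,12],[19,18],[24,17],[38,0],[39,2],[42,17],[47,13],[49,0]]
[[1,20],[3,0],[8,12],[15,18],[18,12],[19,18],[24,17],[38,0],[39,7],[42,17],[47,13],[49,0]]
[[1,20],[3,0],[8,12],[15,18],[18,12],[19,18],[24,17],[38,0],[39,7],[42,17],[47,13],[49,7],[50,0]]
[[1,20],[3,0],[8,12],[15,18],[18,12],[19,18],[24,17],[38,0],[39,7],[42,17],[47,13],[49,7],[50,0]]
[[1,20],[3,0],[8,12],[15,18],[18,12],[19,18],[24,17],[39,7],[42,17],[47,13],[49,7],[50,0]]
[[1,20],[3,0],[8,12],[15,18],[18,12],[19,18],[24,17],[39,12],[42,17],[47,13],[49,7],[50,0]]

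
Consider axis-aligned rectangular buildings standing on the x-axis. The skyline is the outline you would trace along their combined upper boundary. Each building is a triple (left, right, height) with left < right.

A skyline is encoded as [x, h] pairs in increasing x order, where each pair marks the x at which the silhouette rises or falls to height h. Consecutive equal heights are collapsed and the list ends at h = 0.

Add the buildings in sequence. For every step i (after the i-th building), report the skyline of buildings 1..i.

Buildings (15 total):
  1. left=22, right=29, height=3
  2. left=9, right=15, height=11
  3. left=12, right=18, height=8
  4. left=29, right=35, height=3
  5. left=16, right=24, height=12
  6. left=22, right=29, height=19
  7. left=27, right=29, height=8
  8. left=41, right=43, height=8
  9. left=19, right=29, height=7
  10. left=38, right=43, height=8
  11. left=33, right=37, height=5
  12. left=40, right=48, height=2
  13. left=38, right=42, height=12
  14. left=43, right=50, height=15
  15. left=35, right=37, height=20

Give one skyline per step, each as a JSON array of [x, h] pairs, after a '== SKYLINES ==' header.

== SKYLINES ==
[[22,3],[29,0]]
[[9,11],[15,0],[22,3],[29,0]]
[[9,11],[15,8],[18,0],[22,3],[29,0]]
[[9,11],[15,8],[18,0],[22,3],[35,0]]
[[9,11],[15,8],[16,12],[24,3],[35,0]]
[[9,11],[15,8],[16,12],[22,19],[29,3],[35,0]]
[[9,11],[15,8],[16,12],[22,19],[29,3],[35,0]]
[[9,11],[15,8],[16,12],[22,19],[29,3],[35,0],[41,8],[43,0]]
[[9,11],[15,8],[16,12],[22,19],[29,3],[35,0],[41,8],[43,0]]
[[9,11],[15,8],[16,12],[22,19],[29,3],[35,0],[38,8],[43,0]]
[[9,11],[15,8],[16,12],[22,19],[29,3],[33,5],[37,0],[38,8],[43,0]]
[[9,11],[15,8],[16,12],[22,19],[29,3],[33,5],[37,0],[38,8],[43,2],[48,0]]
[[9,11],[15,8],[16,12],[22,19],[29,3],[33,5],[37,0],[38,12],[42,8],[43,2],[48,0]]
[[9,11],[15,8],[16,12],[22,19],[29,3],[33,5],[37,0],[38,12],[42,8],[43,15],[50,0]]
[[9,11],[15,8],[16,12],[22,19],[29,3],[33,5],[35,20],[37,0],[38,12],[42,8],[43,15],[50,0]]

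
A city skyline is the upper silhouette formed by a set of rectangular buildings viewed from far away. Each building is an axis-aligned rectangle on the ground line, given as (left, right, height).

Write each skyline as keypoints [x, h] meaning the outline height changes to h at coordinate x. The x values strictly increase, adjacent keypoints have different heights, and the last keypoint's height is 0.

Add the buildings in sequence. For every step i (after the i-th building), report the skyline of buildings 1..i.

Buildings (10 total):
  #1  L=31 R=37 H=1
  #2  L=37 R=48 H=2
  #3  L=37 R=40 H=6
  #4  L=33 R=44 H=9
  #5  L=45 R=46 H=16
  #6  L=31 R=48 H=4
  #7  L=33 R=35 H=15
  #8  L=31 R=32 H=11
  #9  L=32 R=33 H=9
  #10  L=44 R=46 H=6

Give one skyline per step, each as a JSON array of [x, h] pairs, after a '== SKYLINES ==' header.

== SKYLINES ==
[[31,1],[37,0]]
[[31,1],[37,2],[48,0]]
[[31,1],[37,6],[40,2],[48,0]]
[[31,1],[33,9],[44,2],[48,0]]
[[31,1],[33,9],[44,2],[45,16],[46,2],[48,0]]
[[31,4],[33,9],[44,4],[45,16],[46,4],[48,0]]
[[31,4],[33,15],[35,9],[44,4],[45,16],[46,4],[48,0]]
[[31,11],[32,4],[33,15],[35,9],[44,4],[45,16],[46,4],[48,0]]
[[31,11],[32,9],[33,15],[35,9],[44,4],[45,16],[46,4],[48,0]]
[[31,11],[32,9],[33,15],[35,9],[44,6],[45,16],[46,4],[48,0]]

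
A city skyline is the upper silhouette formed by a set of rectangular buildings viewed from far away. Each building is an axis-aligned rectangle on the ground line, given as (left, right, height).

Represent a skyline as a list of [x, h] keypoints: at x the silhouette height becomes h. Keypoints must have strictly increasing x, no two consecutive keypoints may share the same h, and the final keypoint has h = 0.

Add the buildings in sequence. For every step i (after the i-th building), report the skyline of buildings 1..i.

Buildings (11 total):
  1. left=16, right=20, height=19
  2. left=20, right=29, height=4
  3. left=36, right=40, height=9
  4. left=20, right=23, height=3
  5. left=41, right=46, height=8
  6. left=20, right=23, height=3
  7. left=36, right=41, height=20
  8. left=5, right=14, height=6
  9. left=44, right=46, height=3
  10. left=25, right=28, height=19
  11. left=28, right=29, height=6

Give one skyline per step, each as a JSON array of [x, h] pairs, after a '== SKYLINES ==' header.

== SKYLINES ==
[[16,19],[20,0]]
[[16,19],[20,4],[29,0]]
[[16,19],[20,4],[29,0],[36,9],[40,0]]
[[16,19],[20,4],[29,0],[36,9],[40,0]]
[[16,19],[20,4],[29,0],[36,9],[40,0],[41,8],[46,0]]
[[16,19],[20,4],[29,0],[36,9],[40,0],[41,8],[46,0]]
[[16,19],[20,4],[29,0],[36,20],[41,8],[46,0]]
[[5,6],[14,0],[16,19],[20,4],[29,0],[36,20],[41,8],[46,0]]
[[5,6],[14,0],[16,19],[20,4],[29,0],[36,20],[41,8],[46,0]]
[[5,6],[14,0],[16,19],[20,4],[25,19],[28,4],[29,0],[36,20],[41,8],[46,0]]
[[5,6],[14,0],[16,19],[20,4],[25,19],[28,6],[29,0],[36,20],[41,8],[46,0]]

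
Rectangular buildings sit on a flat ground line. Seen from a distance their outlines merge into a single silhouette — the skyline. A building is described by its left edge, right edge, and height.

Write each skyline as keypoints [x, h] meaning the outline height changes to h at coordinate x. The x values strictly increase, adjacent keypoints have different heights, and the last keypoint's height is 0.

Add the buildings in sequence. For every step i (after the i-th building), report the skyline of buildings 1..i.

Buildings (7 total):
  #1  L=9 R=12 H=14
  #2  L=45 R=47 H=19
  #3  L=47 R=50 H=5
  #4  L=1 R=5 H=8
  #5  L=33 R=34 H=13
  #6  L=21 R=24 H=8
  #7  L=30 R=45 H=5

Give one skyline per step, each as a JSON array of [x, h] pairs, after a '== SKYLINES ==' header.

== SKYLINES ==
[[9,14],[12,0]]
[[9,14],[12,0],[45,19],[47,0]]
[[9,14],[12,0],[45,19],[47,5],[50,0]]
[[1,8],[5,0],[9,14],[12,0],[45,19],[47,5],[50,0]]
[[1,8],[5,0],[9,14],[12,0],[33,13],[34,0],[45,19],[47,5],[50,0]]
[[1,8],[5,0],[9,14],[12,0],[21,8],[24,0],[33,13],[34,0],[45,19],[47,5],[50,0]]
[[1,8],[5,0],[9,14],[12,0],[21,8],[24,0],[30,5],[33,13],[34,5],[45,19],[47,5],[50,0]]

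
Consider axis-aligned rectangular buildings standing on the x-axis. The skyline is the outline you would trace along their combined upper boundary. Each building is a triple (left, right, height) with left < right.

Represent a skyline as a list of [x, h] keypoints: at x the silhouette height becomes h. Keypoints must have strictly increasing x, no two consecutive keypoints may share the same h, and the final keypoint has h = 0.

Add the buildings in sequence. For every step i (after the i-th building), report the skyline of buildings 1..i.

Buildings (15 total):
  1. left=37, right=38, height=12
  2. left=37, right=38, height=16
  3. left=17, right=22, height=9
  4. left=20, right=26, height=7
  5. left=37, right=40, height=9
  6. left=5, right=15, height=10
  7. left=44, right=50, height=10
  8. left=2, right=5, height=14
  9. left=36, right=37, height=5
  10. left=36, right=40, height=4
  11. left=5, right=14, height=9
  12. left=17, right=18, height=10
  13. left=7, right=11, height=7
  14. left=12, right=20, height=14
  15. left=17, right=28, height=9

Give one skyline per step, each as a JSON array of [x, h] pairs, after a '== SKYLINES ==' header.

== SKYLINES ==
[[37,12],[38,0]]
[[37,16],[38,0]]
[[17,9],[22,0],[37,16],[38,0]]
[[17,9],[22,7],[26,0],[37,16],[38,0]]
[[17,9],[22,7],[26,0],[37,16],[38,9],[40,0]]
[[5,10],[15,0],[17,9],[22,7],[26,0],[37,16],[38,9],[40,0]]
[[5,10],[15,0],[17,9],[22,7],[26,0],[37,16],[38,9],[40,0],[44,10],[50,0]]
[[2,14],[5,10],[15,0],[17,9],[22,7],[26,0],[37,16],[38,9],[40,0],[44,10],[50,0]]
[[2,14],[5,10],[15,0],[17,9],[22,7],[26,0],[36,5],[37,16],[38,9],[40,0],[44,10],[50,0]]
[[2,14],[5,10],[15,0],[17,9],[22,7],[26,0],[36,5],[37,16],[38,9],[40,0],[44,10],[50,0]]
[[2,14],[5,10],[15,0],[17,9],[22,7],[26,0],[36,5],[37,16],[38,9],[40,0],[44,10],[50,0]]
[[2,14],[5,10],[15,0],[17,10],[18,9],[22,7],[26,0],[36,5],[37,16],[38,9],[40,0],[44,10],[50,0]]
[[2,14],[5,10],[15,0],[17,10],[18,9],[22,7],[26,0],[36,5],[37,16],[38,9],[40,0],[44,10],[50,0]]
[[2,14],[5,10],[12,14],[20,9],[22,7],[26,0],[36,5],[37,16],[38,9],[40,0],[44,10],[50,0]]
[[2,14],[5,10],[12,14],[20,9],[28,0],[36,5],[37,16],[38,9],[40,0],[44,10],[50,0]]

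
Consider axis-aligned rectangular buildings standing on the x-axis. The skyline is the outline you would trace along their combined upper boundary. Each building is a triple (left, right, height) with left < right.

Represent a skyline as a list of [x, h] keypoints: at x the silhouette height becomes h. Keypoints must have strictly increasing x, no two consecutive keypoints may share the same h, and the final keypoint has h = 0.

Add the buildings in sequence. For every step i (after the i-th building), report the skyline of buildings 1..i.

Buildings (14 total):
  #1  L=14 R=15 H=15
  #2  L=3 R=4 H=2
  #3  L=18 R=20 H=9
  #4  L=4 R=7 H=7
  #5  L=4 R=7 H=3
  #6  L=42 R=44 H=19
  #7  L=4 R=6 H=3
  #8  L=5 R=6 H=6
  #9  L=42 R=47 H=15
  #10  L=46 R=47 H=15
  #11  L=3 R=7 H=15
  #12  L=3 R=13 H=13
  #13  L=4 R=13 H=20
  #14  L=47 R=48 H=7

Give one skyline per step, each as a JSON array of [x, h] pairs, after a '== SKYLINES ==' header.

== SKYLINES ==
[[14,15],[15,0]]
[[3,2],[4,0],[14,15],[15,0]]
[[3,2],[4,0],[14,15],[15,0],[18,9],[20,0]]
[[3,2],[4,7],[7,0],[14,15],[15,0],[18,9],[20,0]]
[[3,2],[4,7],[7,0],[14,15],[15,0],[18,9],[20,0]]
[[3,2],[4,7],[7,0],[14,15],[15,0],[18,9],[20,0],[42,19],[44,0]]
[[3,2],[4,7],[7,0],[14,15],[15,0],[18,9],[20,0],[42,19],[44,0]]
[[3,2],[4,7],[7,0],[14,15],[15,0],[18,9],[20,0],[42,19],[44,0]]
[[3,2],[4,7],[7,0],[14,15],[15,0],[18,9],[20,0],[42,19],[44,15],[47,0]]
[[3,2],[4,7],[7,0],[14,15],[15,0],[18,9],[20,0],[42,19],[44,15],[47,0]]
[[3,15],[7,0],[14,15],[15,0],[18,9],[20,0],[42,19],[44,15],[47,0]]
[[3,15],[7,13],[13,0],[14,15],[15,0],[18,9],[20,0],[42,19],[44,15],[47,0]]
[[3,15],[4,20],[13,0],[14,15],[15,0],[18,9],[20,0],[42,19],[44,15],[47,0]]
[[3,15],[4,20],[13,0],[14,15],[15,0],[18,9],[20,0],[42,19],[44,15],[47,7],[48,0]]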